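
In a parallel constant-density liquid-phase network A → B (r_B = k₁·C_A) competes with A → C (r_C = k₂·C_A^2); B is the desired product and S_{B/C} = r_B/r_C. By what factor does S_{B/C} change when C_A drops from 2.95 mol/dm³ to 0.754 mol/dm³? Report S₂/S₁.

S_{B/C} = (k₁/k₂)·C_A⁻¹, so S₂/S₁ = (C_{A,2}/C_{A,1})⁻¹.
= 2.95/0.754 = 3.91.

3.91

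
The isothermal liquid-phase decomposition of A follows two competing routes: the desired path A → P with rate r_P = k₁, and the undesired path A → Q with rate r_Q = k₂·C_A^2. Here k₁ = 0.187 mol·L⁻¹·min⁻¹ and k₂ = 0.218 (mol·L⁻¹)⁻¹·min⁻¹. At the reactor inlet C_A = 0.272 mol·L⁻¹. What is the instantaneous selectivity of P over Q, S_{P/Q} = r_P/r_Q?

11.6

S_{P/Q} = r_P/r_Q = (k₁)/(k₂·C_A^2) = (k₁/k₂)·C_A^-2.
= (0.187) / (0.218×0.2720^2) = 0.1870/0.01613 = 11.6.
The undesired path is higher order in A, so low C_A (CSTR or dilute feed) favours P.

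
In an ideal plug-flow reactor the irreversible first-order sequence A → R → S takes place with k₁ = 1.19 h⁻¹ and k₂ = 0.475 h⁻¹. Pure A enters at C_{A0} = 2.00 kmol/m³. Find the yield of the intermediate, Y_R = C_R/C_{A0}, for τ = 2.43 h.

0.432

For first-order series with pure A initially, C_R(τ) = k₁C_{A0}/(k₂−k₁)·(e^(−k₁τ) − e^(−k₂τ)).
e^(−k₁τ) = e^(−1.19×2.43) = e^(−2.892) = 0.05548; e^(−k₂τ) = e^(−1.154) = 0.3153.
C_R = 1.19×2.00/(0.475−1.19) × (0.05548−0.3153) = (-3.329)×(-0.2598) = 0.8648 kmol/m³.
Y_R = C_R/C_{A0} = 0.8648/2.00 = 0.432.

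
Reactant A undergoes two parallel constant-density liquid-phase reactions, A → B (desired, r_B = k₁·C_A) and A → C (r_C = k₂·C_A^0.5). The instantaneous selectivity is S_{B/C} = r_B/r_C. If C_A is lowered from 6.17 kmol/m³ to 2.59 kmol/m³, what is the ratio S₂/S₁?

S_{B/C} = (k₁/k₂)·C_A^0.5, so S₂/S₁ = (C_{A,2}/C_{A,1})^0.5.
= (2.59/6.17)^0.5 = (0.4198)^0.5 = 0.648.

0.648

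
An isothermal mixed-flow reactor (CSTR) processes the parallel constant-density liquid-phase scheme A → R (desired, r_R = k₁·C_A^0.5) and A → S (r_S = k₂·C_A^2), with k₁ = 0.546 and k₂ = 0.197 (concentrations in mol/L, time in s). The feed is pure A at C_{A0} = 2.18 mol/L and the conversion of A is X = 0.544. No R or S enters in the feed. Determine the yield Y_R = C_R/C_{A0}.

Exit C_A = C_{A0}(1−X) = 2.18×0.456 = 0.9941 mol/L.
A CSTR operates uniformly at the exit composition, giving r_R = 0.5444 and r_S = 0.1947 (each k·C_A^n at C_A = 0.9941).
Fraction of consumed A going to R: r_R/(r_R+r_S) = 0.7366.
C_R = 0.7366·C_{A0}·X = 0.7366×2.18×0.544 = 0.874 mol/L; Y_R = C_R/C_{A0} = 0.401.

0.401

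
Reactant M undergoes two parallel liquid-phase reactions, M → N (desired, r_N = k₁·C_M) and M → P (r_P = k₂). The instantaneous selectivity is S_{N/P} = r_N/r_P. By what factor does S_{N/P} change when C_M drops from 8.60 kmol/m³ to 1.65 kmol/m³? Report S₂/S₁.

0.192

S_{N/P} = (k₁/k₂)·C_M, so S₂/S₁ = (C_{M,2}/C_{M,1}).
= 1.65/8.60 = 0.192.
Selectivity toward N falls as C_M falls — high-concentration operation is favoured.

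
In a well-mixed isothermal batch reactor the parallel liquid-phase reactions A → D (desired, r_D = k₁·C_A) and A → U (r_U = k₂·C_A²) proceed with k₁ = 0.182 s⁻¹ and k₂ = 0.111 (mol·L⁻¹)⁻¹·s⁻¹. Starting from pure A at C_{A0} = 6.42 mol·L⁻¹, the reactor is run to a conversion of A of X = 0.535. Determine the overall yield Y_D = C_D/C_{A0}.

C_A = C_{A0}(1−X) = 2.985 mol·L⁻¹.
Along a PFR/batch, dC_D/dC_A = −r_D/(r_D+r_U) = −k₁/(k₁+k₂·C_A).
Integrating from C_{A0} to C_A: C_D = (0.182/0.111)·ln[(0.182+0.111·6.42)/(0.182+0.111·2.99)] = 1.640·ln(0.8946/0.5134) = 0.9107 mol·L⁻¹.
Y_D = C_D/C_{A0} = 0.9107/6.42 = 0.142.

0.142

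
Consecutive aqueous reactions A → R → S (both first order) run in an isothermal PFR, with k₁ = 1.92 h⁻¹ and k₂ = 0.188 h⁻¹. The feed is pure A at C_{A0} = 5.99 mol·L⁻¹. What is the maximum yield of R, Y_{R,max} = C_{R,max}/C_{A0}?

For a first-order series the maximum intermediate yield is C_{R,max}/C_{A0} = (k₁/k₂)^[k₂/(k₂−k₁)].
= (1.92/0.188)^(0.188/(0.188−1.92)) = (10.21)^(-0.1085) = 0.7771.

0.777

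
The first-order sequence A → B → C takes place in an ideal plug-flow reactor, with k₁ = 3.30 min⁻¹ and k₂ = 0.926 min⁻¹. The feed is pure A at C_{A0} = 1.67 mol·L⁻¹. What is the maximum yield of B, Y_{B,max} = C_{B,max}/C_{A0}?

0.609

At the optimum, C_{B,max}/C_{A0} = (k₁/k₂)^[k₂/(k₂−k₁)].
= (3.30/0.926)^(0.926/(0.926−3.30)) = (3.564)^(-0.3901) = 0.6092.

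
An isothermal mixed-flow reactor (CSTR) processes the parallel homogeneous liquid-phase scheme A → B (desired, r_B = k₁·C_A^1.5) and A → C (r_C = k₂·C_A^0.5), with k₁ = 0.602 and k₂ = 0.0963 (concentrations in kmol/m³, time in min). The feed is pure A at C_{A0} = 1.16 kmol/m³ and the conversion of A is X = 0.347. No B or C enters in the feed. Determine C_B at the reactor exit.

0.332 kmol/m³

Exit C_A = C_{A0}(1−X) = 1.16×0.653 = 0.7575 kmol/m³.
Rates in a CSTR are evaluated at the outlet concentration: r_B = 0.602×0.7575^1.5 = 0.3969, r_C = 0.0963×0.7575^0.5 = 0.08381.
Fraction of consumed A going to B: r_B/(r_B+r_C) = 0.8256.
C_B = 0.8256·C_{A0}·X = 0.8256×1.16×0.347 = 0.332 kmol/m³.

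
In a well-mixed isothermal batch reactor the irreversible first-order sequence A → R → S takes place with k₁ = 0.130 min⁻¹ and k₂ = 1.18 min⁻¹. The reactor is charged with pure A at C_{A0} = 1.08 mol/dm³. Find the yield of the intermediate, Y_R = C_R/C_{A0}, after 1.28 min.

0.0775

Solving the coupled first-order balances gives C_R(t) = [k₁/(k₂−k₁)]·C_{A0}·(e^(−k₁t) − e^(−k₂t)).
e^(−k₁t) = e^(−0.130×1.28) = e^(−0.1664) = 0.8467; e^(−k₂t) = e^(−1.510) = 0.2208.
C_R = 0.130×1.08/(1.18−0.130) × (0.8467−0.2208) = 0.1337×0.6259 = 0.08369 mol/dm³.
Y_R = C_R/C_{A0} = 0.08369/1.08 = 0.0775.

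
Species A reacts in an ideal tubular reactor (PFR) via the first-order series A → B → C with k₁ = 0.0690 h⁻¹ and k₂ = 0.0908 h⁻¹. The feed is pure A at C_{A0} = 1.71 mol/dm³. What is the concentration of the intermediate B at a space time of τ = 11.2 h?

0.541 mol/dm³

The intermediate concentration in a first-order A→B→C sequence is C_B = k₁C_{A0}(e^(−k₁τ) − e^(−k₂τ))/(k₂−k₁).
e^(−k₁τ) = e^(−0.0690×11.2) = e^(−0.7728) = 0.4617; e^(−k₂τ) = e^(−1.017) = 0.3617.
C_B = 0.0690×1.71/(0.0908−0.0690) × (0.4617−0.3617) = 5.412×0.1000 = 0.5414 mol/dm³.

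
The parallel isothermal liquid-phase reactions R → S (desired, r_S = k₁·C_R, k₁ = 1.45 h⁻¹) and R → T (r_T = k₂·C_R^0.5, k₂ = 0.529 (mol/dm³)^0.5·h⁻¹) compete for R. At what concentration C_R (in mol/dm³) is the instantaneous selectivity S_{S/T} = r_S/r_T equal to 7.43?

7.35 mol/dm³

S_{S/T} = (k₁/k₂)·C_R^0.5 ⇒ C_R = (S·k₂/k₁)^(2).
= (7.43×0.529/1.45)^(2) = (2.711)^(2) = 7.35 mol/dm³.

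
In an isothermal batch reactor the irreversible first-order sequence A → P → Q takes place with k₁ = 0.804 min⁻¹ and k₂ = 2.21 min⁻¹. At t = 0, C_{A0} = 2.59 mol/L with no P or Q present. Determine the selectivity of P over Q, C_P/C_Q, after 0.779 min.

0.777

For first-order series with pure A initially, C_P(t) = k₁C_{A0}/(k₂−k₁)·(e^(−k₁t) − e^(−k₂t)).
e^(−k₁t) = e^(−0.804×0.779) = e^(−0.6263) = 0.5346; e^(−k₂t) = e^(−1.722) = 0.1788.
C_P = 0.804×2.59/(2.21−0.804) × (0.5346−0.1788) = 1.481×0.3558 = 0.5269 mol/L.
C_A = C_{A0}e^(−k₁t) = 1.385 mol/L, so C_Q = C_{A0}−C_A−C_P = 0.6786 mol/L; C_P/C_Q = 0.777.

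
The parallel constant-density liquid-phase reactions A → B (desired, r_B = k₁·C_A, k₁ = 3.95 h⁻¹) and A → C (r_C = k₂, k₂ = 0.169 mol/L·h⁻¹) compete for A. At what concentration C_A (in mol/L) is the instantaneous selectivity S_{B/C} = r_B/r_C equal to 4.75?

S_{B/C} = (k₁/k₂)·C_A ⇒ C_A = S·k₂/k₁.
= 4.75×0.169/3.95 = 0.203 mol/L.

0.203 mol/L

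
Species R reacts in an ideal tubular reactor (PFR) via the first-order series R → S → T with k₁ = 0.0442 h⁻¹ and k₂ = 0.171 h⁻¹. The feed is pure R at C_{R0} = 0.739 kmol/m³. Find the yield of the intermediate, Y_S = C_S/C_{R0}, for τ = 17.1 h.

Solving the coupled first-order balances gives C_S(τ) = [k₁/(k₂−k₁)]·C_{R0}·(e^(−k₁τ) − e^(−k₂τ)).
e^(−k₁τ) = e^(−0.0442×17.1) = e^(−0.7558) = 0.4696; e^(−k₂τ) = e^(−2.924) = 0.05371.
C_S = 0.0442×0.739/(0.171−0.0442) × (0.4696−0.05371) = 0.2576×0.4159 = 0.1071 kmol/m³.
Y_S = C_S/C_{R0} = 0.1071/0.739 = 0.145.

0.145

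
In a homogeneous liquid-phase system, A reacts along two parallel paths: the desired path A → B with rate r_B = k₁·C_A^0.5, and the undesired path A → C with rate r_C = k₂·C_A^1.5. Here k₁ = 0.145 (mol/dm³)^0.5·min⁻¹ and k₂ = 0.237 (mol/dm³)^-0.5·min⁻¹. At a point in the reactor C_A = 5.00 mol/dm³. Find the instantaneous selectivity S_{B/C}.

S_{B/C} = r_B/r_C = (k₁·C_A^0.5)/(k₂·C_A^1.5) = (k₁/k₂)·C_A⁻¹.
= (0.145×5.000^0.5) / (0.237×5.000^1.5) = 0.3242/2.650 = 0.122.

0.122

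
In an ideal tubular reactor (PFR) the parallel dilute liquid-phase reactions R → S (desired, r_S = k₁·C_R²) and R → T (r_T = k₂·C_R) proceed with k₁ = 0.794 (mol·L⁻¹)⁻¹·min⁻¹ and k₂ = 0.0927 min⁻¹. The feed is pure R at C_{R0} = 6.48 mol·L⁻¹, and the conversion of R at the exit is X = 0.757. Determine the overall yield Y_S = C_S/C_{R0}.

C_R = C_{R0}(1−X) = 1.575 mol·L⁻¹.
Along a PFR/batch, dC_T/dC_R = −r_T/(r_S+r_T) = −k₂/(k₂+k₁·C_R).
Integrating from C_{R0} to C_R: C_T = (0.0927/0.794)·ln[(0.0927+0.794·6.48)/(0.0927+0.794·1.57)] = 0.1168·ln(5.238/1.343) = 0.1589 mol·L⁻¹.
Then C_S = (C_{R0}−C_R) − C_T = 4.905 − 0.1589 = 4.746 mol·L⁻¹.
Y_S = C_S/C_{R0} = 4.746/6.48 = 0.732.

0.732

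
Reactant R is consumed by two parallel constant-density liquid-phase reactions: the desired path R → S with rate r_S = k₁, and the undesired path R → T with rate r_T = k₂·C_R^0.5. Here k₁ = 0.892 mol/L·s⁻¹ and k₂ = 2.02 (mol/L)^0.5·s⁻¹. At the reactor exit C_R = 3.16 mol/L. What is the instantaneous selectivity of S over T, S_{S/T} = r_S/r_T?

S_{S/T} = r_S/r_T = (k₁)/(k₂·C_R^0.5) = (k₁/k₂)·C_R^-0.5.
= (0.892) / (2.02×3.160^0.5) = 0.8920/3.591 = 0.248.

0.248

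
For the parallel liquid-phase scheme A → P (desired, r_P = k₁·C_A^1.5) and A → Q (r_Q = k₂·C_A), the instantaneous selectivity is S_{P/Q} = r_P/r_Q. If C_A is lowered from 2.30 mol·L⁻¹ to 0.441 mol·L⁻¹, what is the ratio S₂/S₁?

0.438

S_{P/Q} = (k₁/k₂)·C_A^0.5, so S₂/S₁ = (C_{A,2}/C_{A,1})^0.5.
= (0.441/2.30)^0.5 = (0.1917)^0.5 = 0.438.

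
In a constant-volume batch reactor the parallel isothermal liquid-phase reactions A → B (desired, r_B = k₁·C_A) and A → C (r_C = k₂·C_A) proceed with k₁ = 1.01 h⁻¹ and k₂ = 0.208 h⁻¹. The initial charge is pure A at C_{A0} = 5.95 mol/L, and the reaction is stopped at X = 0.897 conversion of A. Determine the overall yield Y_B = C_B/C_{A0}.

C_A = C_{A0}(1−X) = 0.6128 mol/L.
Both paths are first order in A, so the instantaneous fraction to B is constant: dC_B/d(−C_A) = k₁/(k₁+k₂) = 0.8292.
C_B = 0.8292·(C_{A0}−C_A) = 0.8292×5.337 = 4.43 mol/L.
Y_B = C_B/C_{A0} = 4.426/5.95 = 0.744.

0.744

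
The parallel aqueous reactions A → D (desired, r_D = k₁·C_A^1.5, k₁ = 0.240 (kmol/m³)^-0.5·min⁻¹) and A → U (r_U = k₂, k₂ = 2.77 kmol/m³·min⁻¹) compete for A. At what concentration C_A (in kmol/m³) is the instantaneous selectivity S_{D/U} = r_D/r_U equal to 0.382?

2.69 kmol/m³

S_{D/U} = (k₁/k₂)·C_A^1.5 ⇒ C_A = (S·k₂/k₁)^(1/1.5).
= (0.382×2.77/0.240)^(0.6667) = (4.409)^(0.6667) = 2.69 kmol/m³.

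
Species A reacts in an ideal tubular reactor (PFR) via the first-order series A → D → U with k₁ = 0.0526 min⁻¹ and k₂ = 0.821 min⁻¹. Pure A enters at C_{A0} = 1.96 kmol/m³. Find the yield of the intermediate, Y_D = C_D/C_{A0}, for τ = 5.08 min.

0.0513

Solving the coupled first-order balances gives C_D(τ) = [k₁/(k₂−k₁)]·C_{A0}·(e^(−k₁τ) − e^(−k₂τ)).
e^(−k₁τ) = e^(−0.0526×5.08) = e^(−0.2672) = 0.7655; e^(−k₂τ) = e^(−4.171) = 0.01544.
C_D = 0.0526×1.96/(0.821−0.0526) × (0.7655−0.01544) = 0.1342×0.7501 = 0.1006 kmol/m³.
Y_D = C_D/C_{A0} = 0.1006/1.96 = 0.0513.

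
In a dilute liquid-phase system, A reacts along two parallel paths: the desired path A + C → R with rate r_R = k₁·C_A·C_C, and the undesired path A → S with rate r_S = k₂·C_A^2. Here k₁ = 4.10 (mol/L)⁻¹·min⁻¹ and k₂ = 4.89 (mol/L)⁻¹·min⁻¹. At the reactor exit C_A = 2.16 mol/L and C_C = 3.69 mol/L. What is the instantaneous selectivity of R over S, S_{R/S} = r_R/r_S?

S_{R/S} = r_R/r_S = (k₁·C_A·C_C)/(k₂·C_A^2) = (k₁/k₂)·C_A⁻¹·C_C.
= (4.10×2.160×3.690) / (4.89×2.160^2) = 32.68/22.81 = 1.43.
The undesired path is higher order in A, so low C_A (CSTR or dilute feed) favours R.

1.43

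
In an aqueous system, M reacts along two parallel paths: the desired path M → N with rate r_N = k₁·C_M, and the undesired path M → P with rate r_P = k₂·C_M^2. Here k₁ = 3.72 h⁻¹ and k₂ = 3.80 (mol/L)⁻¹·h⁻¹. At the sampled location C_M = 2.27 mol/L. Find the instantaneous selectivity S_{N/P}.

0.431

S_{N/P} = r_N/r_P = (k₁·C_M)/(k₂·C_M^2) = (k₁/k₂)·C_M⁻¹.
= (3.72×2.270) / (3.80×2.270^2) = 8.444/19.58 = 0.431.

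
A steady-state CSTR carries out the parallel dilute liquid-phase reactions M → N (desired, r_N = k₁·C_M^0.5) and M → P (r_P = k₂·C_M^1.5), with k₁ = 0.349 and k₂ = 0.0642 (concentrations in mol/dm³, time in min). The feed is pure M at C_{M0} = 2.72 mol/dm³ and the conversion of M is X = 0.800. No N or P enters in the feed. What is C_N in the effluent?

1.98 mol/dm³

Exit C_M = C_{M0}(1−X) = 2.72×0.200 = 0.5440 mol/dm³.
In a CSTR the entire volume is at exit conditions, so r_N = 0.349×0.5440^0.5 = 0.2574 and r_P = 0.0642×0.5440^1.5 = 0.02576.
Fraction of consumed M going to N: r_N/(r_N+r_P) = 0.9090.
C_N = 0.9090·C_{M0}·X = 0.9090×2.72×0.800 = 1.98 mol/dm³.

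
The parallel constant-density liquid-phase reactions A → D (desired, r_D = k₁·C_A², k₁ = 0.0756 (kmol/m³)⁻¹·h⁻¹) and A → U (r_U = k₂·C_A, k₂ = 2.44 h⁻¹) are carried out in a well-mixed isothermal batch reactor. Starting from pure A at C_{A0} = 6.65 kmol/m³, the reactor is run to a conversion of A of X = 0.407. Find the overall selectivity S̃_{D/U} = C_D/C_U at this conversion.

0.164

C_A = C_{A0}(1−X) = 3.943 kmol/m³.
Along a PFR/batch, dC_U/dC_A = −r_U/(r_D+r_U) = −k₂/(k₂+k₁·C_A).
Integrating from C_{A0} to C_A: C_U = (2.44/0.0756)·ln[(2.44+0.0756·6.65)/(2.44+0.0756·3.94)] = 32.28·ln(2.943/2.738) = 2.326 kmol/m³.
Then C_D = (C_{A0}−C_A) − C_U = 2.707 − 2.326 = 0.3806 kmol/m³.
S̃_{D/U} = C_D/C_U = 0.3806/2.326 = 0.164.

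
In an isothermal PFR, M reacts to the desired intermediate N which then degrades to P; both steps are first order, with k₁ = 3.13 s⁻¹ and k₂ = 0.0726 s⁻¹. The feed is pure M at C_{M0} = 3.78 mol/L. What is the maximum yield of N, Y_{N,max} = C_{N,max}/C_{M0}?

Evaluating C_N at τ_opt = ln(k₂/k₁)/(k₂−k₁) gives C_{N,max}/C_{M0} = (k₁/k₂)^[k₂/(k₂−k₁)].
= (3.13/0.0726)^(0.0726/(0.0726−3.13)) = (43.11)^(-0.02375) = 0.9145.

0.915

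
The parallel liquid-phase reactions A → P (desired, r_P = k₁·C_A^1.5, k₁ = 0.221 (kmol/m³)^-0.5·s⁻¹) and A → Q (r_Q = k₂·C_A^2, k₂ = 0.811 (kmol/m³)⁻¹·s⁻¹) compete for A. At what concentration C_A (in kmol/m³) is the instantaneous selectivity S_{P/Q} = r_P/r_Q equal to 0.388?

S_{P/Q} = (k₁/k₂)·C_A^-0.5 ⇒ C_A = (S·k₂/k₁)^(-2).
= (0.388×0.811/0.221)^(-2) = (1.424)^(-2) = 0.493 kmol/m³.

0.493 kmol/m³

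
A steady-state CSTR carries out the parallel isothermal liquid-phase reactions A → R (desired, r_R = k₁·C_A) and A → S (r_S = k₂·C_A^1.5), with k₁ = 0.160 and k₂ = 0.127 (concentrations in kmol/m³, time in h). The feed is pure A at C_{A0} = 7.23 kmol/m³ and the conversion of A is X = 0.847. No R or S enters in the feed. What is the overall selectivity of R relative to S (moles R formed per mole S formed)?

1.20

Exit C_A = C_{A0}(1−X) = 7.23×0.153 = 1.106 kmol/m³.
Rates in a CSTR are evaluated at the outlet concentration: r_R = 0.160×1.106 = 0.1770, r_S = 0.127×1.106^1.5 = 0.1478.
Overall selectivity = C_R/C_S = r_Rτ/(r_Sτ) = r_R/r_S = 1.20.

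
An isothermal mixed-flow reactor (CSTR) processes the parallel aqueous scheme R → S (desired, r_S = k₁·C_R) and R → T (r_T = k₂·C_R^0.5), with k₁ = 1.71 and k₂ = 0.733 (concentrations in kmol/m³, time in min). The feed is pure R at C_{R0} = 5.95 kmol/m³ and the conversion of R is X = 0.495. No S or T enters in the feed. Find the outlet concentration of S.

Exit C_R = C_{R0}(1−X) = 5.95×0.505 = 3.005 kmol/m³.
A CSTR operates uniformly at the exit composition, giving r_S = 5.138 and r_T = 1.271 (each k·C_R^n at C_R = 3.005).
Fraction of consumed R going to S: r_S/(r_S+r_T) = 0.8017.
C_S = 0.8017·C_{R0}·X = 0.8017×5.95×0.495 = 2.36 kmol/m³.

2.36 kmol/m³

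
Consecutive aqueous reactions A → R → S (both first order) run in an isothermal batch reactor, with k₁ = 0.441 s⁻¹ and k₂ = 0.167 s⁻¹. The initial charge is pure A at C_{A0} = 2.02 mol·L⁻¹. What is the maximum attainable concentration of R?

Evaluating C_R at t_opt = ln(k₂/k₁)/(k₂−k₁) gives C_{R,max}/C_{A0} = (k₁/k₂)^[k₂/(k₂−k₁)].
= (0.441/0.167)^(0.167/(0.167−0.441)) = (2.641)^(-0.6095) = 0.5533.
C_{R,max} = 0.5533×2.02 = 1.12 mol·L⁻¹.

1.12 mol·L⁻¹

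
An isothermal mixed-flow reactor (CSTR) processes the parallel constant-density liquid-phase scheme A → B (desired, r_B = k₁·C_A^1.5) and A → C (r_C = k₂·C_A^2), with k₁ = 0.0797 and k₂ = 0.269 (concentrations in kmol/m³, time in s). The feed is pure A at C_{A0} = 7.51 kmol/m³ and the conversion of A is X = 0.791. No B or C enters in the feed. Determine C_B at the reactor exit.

Exit C_A = C_{A0}(1−X) = 7.51×0.209 = 1.570 kmol/m³.
In a CSTR the entire volume is at exit conditions, so r_B = 0.0797×1.570^1.5 = 0.1567 and r_C = 0.269×1.570^2 = 0.6627.
Fraction of consumed A going to B: r_B/(r_B+r_C) = 0.1913.
C_B = 0.1913·C_{A0}·X = 0.1913×7.51×0.791 = 1.14 kmol/m³.

1.14 kmol/m³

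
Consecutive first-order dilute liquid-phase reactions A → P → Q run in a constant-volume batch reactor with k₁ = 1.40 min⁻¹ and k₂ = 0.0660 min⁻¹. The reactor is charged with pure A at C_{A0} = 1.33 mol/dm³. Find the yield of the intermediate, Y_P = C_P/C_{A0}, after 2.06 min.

0.857

Solving the coupled first-order balances gives C_P(t) = [k₁/(k₂−k₁)]·C_{A0}·(e^(−k₁t) − e^(−k₂t)).
e^(−k₁t) = e^(−1.40×2.06) = e^(−2.884) = 0.05591; e^(−k₂t) = e^(−0.1360) = 0.8729.
C_P = 1.40×1.33/(0.0660−1.40) × (0.05591−0.8729) = (-1.396)×(-0.8170) = 1.140 mol/dm³.
Y_P = C_P/C_{A0} = 1.140/1.33 = 0.857.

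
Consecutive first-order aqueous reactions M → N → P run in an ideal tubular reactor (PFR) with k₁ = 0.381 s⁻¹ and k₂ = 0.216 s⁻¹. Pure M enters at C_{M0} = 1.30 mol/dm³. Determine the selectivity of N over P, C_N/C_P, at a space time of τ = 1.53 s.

The intermediate concentration in a first-order A→B→C sequence is C_N = k₁C_{M0}(e^(−k₁τ) − e^(−k₂τ))/(k₂−k₁).
e^(−k₁τ) = e^(−0.381×1.53) = e^(−0.5829) = 0.5583; e^(−k₂τ) = e^(−0.3305) = 0.7186.
C_N = 0.381×1.30/(0.216−0.381) × (0.5583−0.7186) = (-3.002)×(-0.1603) = 0.4812 mol/dm³.
C_M = C_{M0}e^(−k₁τ) = 0.7257 mol/dm³, so C_P = C_{M0}−C_M−C_N = 0.09301 mol/dm³; C_N/C_P = 5.17.

5.17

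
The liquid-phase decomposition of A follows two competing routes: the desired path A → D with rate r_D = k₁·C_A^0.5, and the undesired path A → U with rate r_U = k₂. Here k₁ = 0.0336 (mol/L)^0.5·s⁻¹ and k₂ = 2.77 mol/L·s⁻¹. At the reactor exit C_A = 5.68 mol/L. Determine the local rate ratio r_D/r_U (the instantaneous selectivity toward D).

S_{D/U} = r_D/r_U = (k₁·C_A^0.5)/(k₂) = (k₁/k₂)·C_A^0.5.
= (0.0336×5.680^0.5) / (2.77) = 0.08008/2.770 = 0.0289.

0.0289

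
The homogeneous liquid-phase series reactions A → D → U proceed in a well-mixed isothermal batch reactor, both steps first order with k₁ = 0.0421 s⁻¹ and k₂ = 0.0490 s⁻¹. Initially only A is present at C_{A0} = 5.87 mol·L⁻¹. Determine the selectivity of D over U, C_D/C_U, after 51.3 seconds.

The intermediate concentration in a first-order A→B→C sequence is C_D = k₁C_{A0}(e^(−k₁t) − e^(−k₂t))/(k₂−k₁).
e^(−k₁t) = e^(−0.0421×51.3) = e^(−2.160) = 0.1154; e^(−k₂t) = e^(−2.514) = 0.08097.
C_D = 0.0421×5.87/(0.0490−0.0421) × (0.1154−0.08097) = 35.82×0.03439 = 1.232 mol·L⁻¹.
C_A = C_{A0}e^(−k₁t) = 0.6771 mol·L⁻¹, so C_U = C_{A0}−C_A−C_D = 3.961 mol·L⁻¹; C_D/C_U = 0.311.

0.311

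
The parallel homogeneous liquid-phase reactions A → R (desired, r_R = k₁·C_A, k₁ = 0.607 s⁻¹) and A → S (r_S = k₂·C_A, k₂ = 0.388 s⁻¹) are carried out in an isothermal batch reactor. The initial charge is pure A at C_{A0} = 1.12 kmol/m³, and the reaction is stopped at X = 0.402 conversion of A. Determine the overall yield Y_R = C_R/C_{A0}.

C_A = C_{A0}(1−X) = 0.6698 kmol/m³.
Both paths are first order in A, so the instantaneous fraction to R is constant: dC_R/d(−C_A) = k₁/(k₁+k₂) = 0.6101.
C_R = 0.6101·(C_{A0}−C_A) = 0.6101×0.4502 = 0.275 kmol/m³.
Y_R = C_R/C_{A0} = 0.2747/1.12 = 0.245.

0.245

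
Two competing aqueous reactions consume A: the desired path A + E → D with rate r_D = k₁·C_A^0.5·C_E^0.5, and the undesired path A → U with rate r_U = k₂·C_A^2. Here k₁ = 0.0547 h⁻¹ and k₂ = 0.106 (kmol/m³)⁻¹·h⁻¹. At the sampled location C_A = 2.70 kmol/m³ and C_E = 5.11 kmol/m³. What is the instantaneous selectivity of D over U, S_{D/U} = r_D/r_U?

0.263

S_{D/U} = r_D/r_U = (k₁·C_A^0.5·C_E^0.5)/(k₂·C_A^2) = (k₁/k₂)·C_A^-1.5·C_E^0.5.
= (0.0547×2.700^0.5×5.110^0.5) / (0.106×2.700^2) = 0.2032/0.7727 = 0.263.
The undesired path is higher order in A, so low C_A (CSTR or dilute feed) favours D.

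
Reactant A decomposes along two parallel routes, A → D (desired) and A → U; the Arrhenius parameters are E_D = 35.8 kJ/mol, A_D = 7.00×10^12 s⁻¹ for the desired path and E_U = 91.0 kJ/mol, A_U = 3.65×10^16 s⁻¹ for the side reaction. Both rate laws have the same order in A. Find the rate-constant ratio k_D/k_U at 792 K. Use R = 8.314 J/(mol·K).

0.839

With equal orders, S_{D/U} = k_D/k_U = (A_D/A_U)·exp[(E_U−E_D)/(RT)].
(E_U−E_D)/(RT) = (91.0−35.8)×10³/(8.314×792) = 55200/6585 = 8.383.
k_D/k_U = (7.00×10^12/3.65×10^16)·exp(8.383) = 1.918×10^-4 × 4372 = 0.839.
Since E_D < E_U, lowering the temperature improves selectivity toward D.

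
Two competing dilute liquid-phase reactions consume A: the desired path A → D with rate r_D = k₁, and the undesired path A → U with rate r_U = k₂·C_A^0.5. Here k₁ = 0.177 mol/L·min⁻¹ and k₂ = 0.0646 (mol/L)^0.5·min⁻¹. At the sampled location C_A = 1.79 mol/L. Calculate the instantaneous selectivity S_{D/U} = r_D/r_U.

2.05

S_{D/U} = r_D/r_U = (k₁)/(k₂·C_A^0.5) = (k₁/k₂)·C_A^-0.5.
= (0.177) / (0.0646×1.790^0.5) = 0.1770/0.08643 = 2.05.
The undesired path is higher order in A, so low C_A (CSTR or dilute feed) favours D.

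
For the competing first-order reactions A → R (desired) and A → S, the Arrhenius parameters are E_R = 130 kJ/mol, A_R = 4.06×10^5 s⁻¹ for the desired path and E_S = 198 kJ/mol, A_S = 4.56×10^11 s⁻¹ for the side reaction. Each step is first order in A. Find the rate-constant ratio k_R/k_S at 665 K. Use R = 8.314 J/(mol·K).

Since both paths have the same order in A, the concentration cancels and S_{R/S} = k_R/k_S = (A_R/A_S)·exp[(E_S−E_R)/(RT)].
(E_S−E_R)/(RT) = (198−130)×10³/(8.314×665) = 68000/5529 = 12.30.
k_R/k_S = (4.06×10^5/4.56×10^11)·exp(12.30) = 8.904×10^-7 × 2.195×10^5 = 0.195.
Since E_R < E_S, lowering the temperature improves selectivity toward R.

0.195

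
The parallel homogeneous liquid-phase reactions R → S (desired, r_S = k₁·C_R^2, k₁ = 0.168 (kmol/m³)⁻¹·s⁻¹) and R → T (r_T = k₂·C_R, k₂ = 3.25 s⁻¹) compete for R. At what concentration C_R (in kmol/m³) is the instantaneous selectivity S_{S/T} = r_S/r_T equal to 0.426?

S_{S/T} = (k₁/k₂)·C_R ⇒ C_R = S·k₂/k₁.
= 0.426×3.25/0.168 = 8.24 kmol/m³.

8.24 kmol/m³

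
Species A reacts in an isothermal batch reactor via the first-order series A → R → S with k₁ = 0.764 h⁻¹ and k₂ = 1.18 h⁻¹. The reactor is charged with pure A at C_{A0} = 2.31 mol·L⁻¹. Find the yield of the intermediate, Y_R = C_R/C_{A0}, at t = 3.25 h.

0.114

For first-order series with pure A initially, C_R(t) = k₁C_{A0}/(k₂−k₁)·(e^(−k₁t) − e^(−k₂t)).
e^(−k₁t) = e^(−0.764×3.25) = e^(−2.483) = 0.08349; e^(−k₂t) = e^(−3.835) = 0.02160.
C_R = 0.764×2.31/(1.18−0.764) × (0.08349−0.02160) = 4.242×0.06189 = 0.2626 mol·L⁻¹.
Y_R = C_R/C_{A0} = 0.2626/2.31 = 0.114.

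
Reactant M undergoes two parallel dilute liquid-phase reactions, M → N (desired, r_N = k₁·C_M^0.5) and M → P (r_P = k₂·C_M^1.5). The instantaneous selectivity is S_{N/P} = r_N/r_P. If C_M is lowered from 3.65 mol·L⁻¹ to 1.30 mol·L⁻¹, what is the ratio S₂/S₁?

2.81

S_{N/P} = (k₁/k₂)·C_M⁻¹, so S₂/S₁ = (C_{M,2}/C_{M,1})⁻¹.
= 3.65/1.30 = 2.81.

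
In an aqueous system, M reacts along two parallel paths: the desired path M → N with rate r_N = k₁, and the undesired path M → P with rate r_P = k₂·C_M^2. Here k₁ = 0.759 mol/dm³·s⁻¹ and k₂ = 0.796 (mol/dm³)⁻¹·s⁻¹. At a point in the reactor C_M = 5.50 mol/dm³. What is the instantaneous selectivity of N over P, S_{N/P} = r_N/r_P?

0.0315

S_{N/P} = r_N/r_P = (k₁)/(k₂·C_M^2) = (k₁/k₂)·C_M^-2.
= (0.759) / (0.796×5.500^2) = 0.7590/24.08 = 0.0315.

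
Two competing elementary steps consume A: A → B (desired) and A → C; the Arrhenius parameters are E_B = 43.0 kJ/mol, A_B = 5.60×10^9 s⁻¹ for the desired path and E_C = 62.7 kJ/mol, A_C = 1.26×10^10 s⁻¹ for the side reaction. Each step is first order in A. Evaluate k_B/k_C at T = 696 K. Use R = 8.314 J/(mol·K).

13.4

Since both paths have the same order in A, the concentration cancels and S_{B/C} = k_B/k_C = (A_B/A_C)·exp[(E_C−E_B)/(RT)].
(E_C−E_B)/(RT) = (62.7−43.0)×10³/(8.314×696) = 19700/5787 = 3.404.
k_B/k_C = (5.60×10^9/1.26×10^10)·exp(3.404) = 0.4444 × 30.10 = 13.4.
Since E_B < E_C, lowering the temperature improves selectivity toward B.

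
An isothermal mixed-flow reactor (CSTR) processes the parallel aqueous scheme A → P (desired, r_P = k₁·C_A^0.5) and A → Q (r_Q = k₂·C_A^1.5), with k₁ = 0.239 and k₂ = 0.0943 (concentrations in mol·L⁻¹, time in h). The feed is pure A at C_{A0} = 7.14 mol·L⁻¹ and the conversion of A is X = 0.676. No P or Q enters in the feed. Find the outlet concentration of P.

2.52 mol·L⁻¹

Exit C_A = C_{A0}(1−X) = 7.14×0.324 = 2.313 mol·L⁻¹.
Rates in a CSTR are evaluated at the outlet concentration: r_P = 0.239×2.313^0.5 = 0.3635, r_Q = 0.0943×2.313^1.5 = 0.3318.
Fraction of consumed A going to P: r_P/(r_P+r_Q) = 0.5228.
C_P = 0.5228·C_{A0}·X = 0.5228×7.14×0.676 = 2.52 mol·L⁻¹.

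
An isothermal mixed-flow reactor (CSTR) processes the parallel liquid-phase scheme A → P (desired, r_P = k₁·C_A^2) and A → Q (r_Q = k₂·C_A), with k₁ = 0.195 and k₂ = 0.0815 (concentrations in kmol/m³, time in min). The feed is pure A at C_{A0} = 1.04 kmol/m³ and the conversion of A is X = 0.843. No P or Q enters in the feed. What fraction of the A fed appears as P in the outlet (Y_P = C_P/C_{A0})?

0.237

Exit C_A = C_{A0}(1−X) = 1.04×0.157 = 0.1633 kmol/m³.
Rates in a CSTR are evaluated at the outlet concentration: r_P = 0.195×0.1633^2 = 0.005199, r_Q = 0.0815×0.1633 = 0.01331.
Fraction of consumed A going to P: r_P/(r_P+r_Q) = 0.2809.
C_P = 0.2809·C_{A0}·X = 0.2809×1.04×0.843 = 0.246 kmol/m³; Y_P = C_P/C_{A0} = 0.237.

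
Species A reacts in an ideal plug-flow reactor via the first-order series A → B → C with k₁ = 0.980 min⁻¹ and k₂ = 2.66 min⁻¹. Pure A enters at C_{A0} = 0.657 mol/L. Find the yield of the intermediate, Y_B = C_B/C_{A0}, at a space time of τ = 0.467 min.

0.201

Solving the coupled first-order balances gives C_B(τ) = [k₁/(k₂−k₁)]·C_{A0}·(e^(−k₁τ) − e^(−k₂τ)).
e^(−k₁τ) = e^(−0.980×0.467) = e^(−0.4577) = 0.6328; e^(−k₂τ) = e^(−1.242) = 0.2887.
C_B = 0.980×0.657/(2.66−0.980) × (0.6328−0.2887) = 0.3832×0.3440 = 0.1318 mol/L.
Y_B = C_B/C_{A0} = 0.1318/0.657 = 0.201.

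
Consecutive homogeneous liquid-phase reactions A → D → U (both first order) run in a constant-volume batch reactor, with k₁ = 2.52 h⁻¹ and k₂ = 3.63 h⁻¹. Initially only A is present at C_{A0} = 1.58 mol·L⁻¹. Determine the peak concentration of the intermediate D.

For a first-order series the maximum intermediate yield is C_{D,max}/C_{A0} = (k₁/k₂)^[k₂/(k₂−k₁)].
= (2.52/3.63)^(3.63/(3.63−2.52)) = (0.6942)^(3.270) = 0.3031.
C_{D,max} = 0.3031×1.58 = 0.479 mol·L⁻¹.

0.479 mol·L⁻¹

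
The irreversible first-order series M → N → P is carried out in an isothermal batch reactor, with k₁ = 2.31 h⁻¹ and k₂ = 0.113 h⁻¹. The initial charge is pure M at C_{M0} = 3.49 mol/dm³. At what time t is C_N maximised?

For first-order series the maximum of C_N occurs at t_opt = ln(k₂/k₁)/(k₂−k₁).
= ln(0.113/2.31)/(0.113−2.31) = ln(0.04892)/-2.197 = -3.018/-2.197 = 1.37 h.

1.37 h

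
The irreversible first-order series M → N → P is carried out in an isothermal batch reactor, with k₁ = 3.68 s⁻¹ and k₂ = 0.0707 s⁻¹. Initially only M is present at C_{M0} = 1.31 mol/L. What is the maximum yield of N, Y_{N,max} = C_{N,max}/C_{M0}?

Evaluating C_N at t_opt = ln(k₂/k₁)/(k₂−k₁) gives C_{N,max}/C_{M0} = (k₁/k₂)^[k₂/(k₂−k₁)].
= (3.68/0.0707)^(0.0707/(0.0707−3.68)) = (52.05)^(-0.01959) = 0.9255.

0.926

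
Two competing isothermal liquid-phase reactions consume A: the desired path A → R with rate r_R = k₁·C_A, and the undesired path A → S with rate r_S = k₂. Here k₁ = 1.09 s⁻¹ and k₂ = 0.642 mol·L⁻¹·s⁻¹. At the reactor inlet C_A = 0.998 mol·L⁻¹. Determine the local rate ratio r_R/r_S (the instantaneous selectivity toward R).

S_{R/S} = r_R/r_S = (k₁·C_A)/(k₂) = (k₁/k₂)·C_A.
= (1.09×0.9980) / (0.642) = 1.088/0.6420 = 1.69.

1.69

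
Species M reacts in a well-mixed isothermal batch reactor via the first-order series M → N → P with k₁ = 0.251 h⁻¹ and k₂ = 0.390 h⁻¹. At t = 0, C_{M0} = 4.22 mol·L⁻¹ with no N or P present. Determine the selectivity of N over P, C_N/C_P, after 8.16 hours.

For first-order series with pure M initially, C_N(t) = k₁C_{M0}/(k₂−k₁)·(e^(−k₁t) − e^(−k₂t)).
e^(−k₁t) = e^(−0.251×8.16) = e^(−2.048) = 0.1290; e^(−k₂t) = e^(−3.182) = 0.04149.
C_N = 0.251×4.22/(0.390−0.251) × (0.1290−0.04149) = 7.620×0.08749 = 0.6667 mol·L⁻¹.
C_M = C_{M0}e^(−k₁t) = 0.5443 mol·L⁻¹, so C_P = C_{M0}−C_M−C_N = 3.009 mol·L⁻¹; C_N/C_P = 0.222.

0.222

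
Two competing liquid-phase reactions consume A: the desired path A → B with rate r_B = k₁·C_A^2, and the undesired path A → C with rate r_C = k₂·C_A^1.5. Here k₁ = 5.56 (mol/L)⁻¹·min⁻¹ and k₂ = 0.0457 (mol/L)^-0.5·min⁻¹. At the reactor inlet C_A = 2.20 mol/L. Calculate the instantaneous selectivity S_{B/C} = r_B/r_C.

180

S_{B/C} = r_B/r_C = (k₁·C_A^2)/(k₂·C_A^1.5) = (k₁/k₂)·C_A^0.5.
= (5.56×2.200^2) / (0.0457×2.200^1.5) = 26.91/0.1491 = 180.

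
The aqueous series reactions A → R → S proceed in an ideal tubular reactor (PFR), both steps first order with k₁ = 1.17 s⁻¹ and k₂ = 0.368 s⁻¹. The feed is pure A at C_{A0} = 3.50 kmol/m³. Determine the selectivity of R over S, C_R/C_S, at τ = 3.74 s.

Solving the coupled first-order balances gives C_R(τ) = [k₁/(k₂−k₁)]·C_{A0}·(e^(−k₁τ) − e^(−k₂τ)).
e^(−k₁τ) = e^(−1.17×3.74) = e^(−4.376) = 0.01258; e^(−k₂τ) = e^(−1.376) = 0.2525.
C_R = 1.17×3.50/(0.368−1.17) × (0.01258−0.2525) = (-5.106)×(-0.2399) = 1.225 kmol/m³.
C_A = C_{A0}e^(−k₁τ) = 0.04402 kmol/m³, so C_S = C_{A0}−C_A−C_R = 2.231 kmol/m³; C_R/C_S = 0.549.

0.549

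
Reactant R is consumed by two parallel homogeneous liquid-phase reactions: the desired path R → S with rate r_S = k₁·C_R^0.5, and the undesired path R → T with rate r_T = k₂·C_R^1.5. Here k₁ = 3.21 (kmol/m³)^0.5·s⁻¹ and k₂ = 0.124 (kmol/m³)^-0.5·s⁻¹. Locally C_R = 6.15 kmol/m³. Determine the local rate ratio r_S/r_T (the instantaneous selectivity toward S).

4.21

S_{S/T} = r_S/r_T = (k₁·C_R^0.5)/(k₂·C_R^1.5) = (k₁/k₂)·C_R⁻¹.
= (3.21×6.150^0.5) / (0.124×6.150^1.5) = 7.961/1.891 = 4.21.
The undesired path is higher order in R, so low C_R (CSTR or dilute feed) favours S.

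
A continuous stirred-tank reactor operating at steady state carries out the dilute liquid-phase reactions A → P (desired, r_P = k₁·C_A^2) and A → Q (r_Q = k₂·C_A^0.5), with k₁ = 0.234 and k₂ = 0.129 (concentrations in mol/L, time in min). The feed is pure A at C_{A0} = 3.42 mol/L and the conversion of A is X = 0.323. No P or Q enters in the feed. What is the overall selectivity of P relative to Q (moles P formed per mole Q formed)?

6.39

Exit C_A = C_{A0}(1−X) = 3.42×0.677 = 2.315 mol/L.
Rates in a CSTR are evaluated at the outlet concentration: r_P = 0.234×2.315^2 = 1.254, r_Q = 0.129×2.315^0.5 = 0.1963.
Overall selectivity = C_P/C_Q = r_Pτ/(r_Qτ) = r_P/r_Q = 6.39.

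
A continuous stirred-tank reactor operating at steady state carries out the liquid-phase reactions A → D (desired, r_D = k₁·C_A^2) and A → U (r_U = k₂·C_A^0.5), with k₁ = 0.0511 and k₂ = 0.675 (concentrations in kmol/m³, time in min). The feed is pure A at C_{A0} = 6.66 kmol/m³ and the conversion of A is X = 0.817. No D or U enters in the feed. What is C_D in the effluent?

Exit C_A = C_{A0}(1−X) = 6.66×0.183 = 1.219 kmol/m³.
In a CSTR the entire volume is at exit conditions, so r_D = 0.0511×1.219^2 = 0.07591 and r_U = 0.675×1.219^0.5 = 0.7452.
Fraction of consumed A going to D: r_D/(r_D+r_U) = 0.09244.
C_D = 0.09244·C_{A0}·X = 0.09244×6.66×0.817 = 0.503 kmol/m³.

0.503 kmol/m³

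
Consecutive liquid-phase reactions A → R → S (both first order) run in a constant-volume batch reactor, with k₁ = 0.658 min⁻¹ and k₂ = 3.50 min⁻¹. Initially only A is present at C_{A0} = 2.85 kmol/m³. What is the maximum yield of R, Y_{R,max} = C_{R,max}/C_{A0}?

0.128

At the optimum, C_{R,max}/C_{A0} = (k₁/k₂)^[k₂/(k₂−k₁)].
= (0.658/3.50)^(3.50/(3.50−0.658)) = (0.1880)^(1.232) = 0.1277.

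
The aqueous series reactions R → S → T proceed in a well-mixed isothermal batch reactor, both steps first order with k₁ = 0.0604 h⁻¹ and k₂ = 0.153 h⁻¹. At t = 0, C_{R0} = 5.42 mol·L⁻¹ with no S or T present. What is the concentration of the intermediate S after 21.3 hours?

Solving the coupled first-order balances gives C_S(t) = [k₁/(k₂−k₁)]·C_{R0}·(e^(−k₁t) − e^(−k₂t)).
e^(−k₁t) = e^(−0.0604×21.3) = e^(−1.287) = 0.2762; e^(−k₂t) = e^(−3.259) = 0.03843.
C_S = 0.0604×5.42/(0.153−0.0604) × (0.2762−0.03843) = 3.535×0.2378 = 0.8407 mol·L⁻¹.

0.841 mol·L⁻¹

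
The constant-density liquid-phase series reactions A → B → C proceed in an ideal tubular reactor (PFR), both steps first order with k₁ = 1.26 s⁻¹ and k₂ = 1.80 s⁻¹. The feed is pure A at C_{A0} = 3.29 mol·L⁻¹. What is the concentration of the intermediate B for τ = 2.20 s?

Solving the coupled first-order balances gives C_B(τ) = [k₁/(k₂−k₁)]·C_{A0}·(e^(−k₁τ) − e^(−k₂τ)).
e^(−k₁τ) = e^(−1.26×2.20) = e^(−2.772) = 0.06254; e^(−k₂τ) = e^(−3.960) = 0.01906.
C_B = 1.26×3.29/(1.80−1.26) × (0.06254−0.01906) = 7.677×0.04347 = 0.3337 mol·L⁻¹.

0.334 mol·L⁻¹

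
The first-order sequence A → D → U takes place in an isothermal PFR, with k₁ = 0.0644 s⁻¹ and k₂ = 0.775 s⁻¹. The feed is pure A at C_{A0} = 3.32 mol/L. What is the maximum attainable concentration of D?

0.220 mol/L

For a first-order series the maximum intermediate yield is C_{D,max}/C_{A0} = (k₁/k₂)^[k₂/(k₂−k₁)].
= (0.0644/0.775)^(0.775/(0.775−0.0644)) = (0.08310)^(1.091) = 0.06632.
C_{D,max} = 0.06632×3.32 = 0.220 mol/L.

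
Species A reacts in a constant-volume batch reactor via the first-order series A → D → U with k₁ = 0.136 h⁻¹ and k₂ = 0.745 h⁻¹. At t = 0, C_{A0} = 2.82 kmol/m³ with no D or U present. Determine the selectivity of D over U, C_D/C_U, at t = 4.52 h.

0.327

The intermediate concentration in a first-order A→B→C sequence is C_D = k₁C_{A0}(e^(−k₁t) − e^(−k₂t))/(k₂−k₁).
e^(−k₁t) = e^(−0.136×4.52) = e^(−0.6147) = 0.5408; e^(−k₂t) = e^(−3.367) = 0.03448.
C_D = 0.136×2.82/(0.745−0.136) × (0.5408−0.03448) = 0.6298×0.5063 = 0.3189 kmol/m³.
C_A = C_{A0}e^(−k₁t) = 1.525 kmol/m³, so C_U = C_{A0}−C_A−C_D = 0.9761 kmol/m³; C_D/C_U = 0.327.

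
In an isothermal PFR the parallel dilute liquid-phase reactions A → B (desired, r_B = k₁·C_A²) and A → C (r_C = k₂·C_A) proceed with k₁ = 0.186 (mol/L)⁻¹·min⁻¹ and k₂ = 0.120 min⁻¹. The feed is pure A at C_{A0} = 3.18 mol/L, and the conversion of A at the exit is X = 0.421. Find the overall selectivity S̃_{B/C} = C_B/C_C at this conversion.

C_A = C_{A0}(1−X) = 1.841 mol/L.
Along a PFR/batch, dC_C/dC_A = −r_C/(r_B+r_C) = −k₂/(k₂+k₁·C_A).
Integrating from C_{A0} to C_A: C_C = (0.120/0.186)·ln[(0.120+0.186·3.18)/(0.120+0.186·1.84)] = 0.6452·ln(0.7115/0.4625) = 0.2779 mol/L.
Then C_B = (C_{A0}−C_A) − C_C = 1.339 − 0.2779 = 1.061 mol/L.
S̃_{B/C} = C_B/C_C = 1.061/0.2779 = 3.82.

3.82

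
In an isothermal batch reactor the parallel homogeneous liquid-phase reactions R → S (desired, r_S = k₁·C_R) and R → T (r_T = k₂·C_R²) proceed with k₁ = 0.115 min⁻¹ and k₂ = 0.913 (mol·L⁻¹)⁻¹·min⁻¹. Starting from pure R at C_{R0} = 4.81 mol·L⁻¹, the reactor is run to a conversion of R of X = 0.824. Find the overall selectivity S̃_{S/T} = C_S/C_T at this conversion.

C_R = C_{R0}(1−X) = 0.8466 mol·L⁻¹.
Along a PFR/batch, dC_S/dC_R = −r_S/(r_S+r_T) = −k₁/(k₁+k₂·C_R).
Integrating from C_{R0} to C_R: C_S = (0.115/0.913)·ln[(0.115+0.913·4.81)/(0.115+0.913·0.847)] = 0.1260·ln(4.507/0.8879) = 0.2046 mol·L⁻¹.
C_T = (C_{R0}−C_R)−C_S = 3.759 mol·L⁻¹; S̃_{S/T} = 0.2046/3.759 = 0.0544.

0.0544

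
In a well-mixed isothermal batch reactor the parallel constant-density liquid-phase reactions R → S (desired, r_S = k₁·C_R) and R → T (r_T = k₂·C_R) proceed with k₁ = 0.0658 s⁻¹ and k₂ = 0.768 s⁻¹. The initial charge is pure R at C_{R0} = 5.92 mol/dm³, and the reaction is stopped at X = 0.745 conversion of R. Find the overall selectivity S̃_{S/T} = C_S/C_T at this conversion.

0.0857

C_R = C_{R0}(1−X) = 1.510 mol/dm³.
Both paths are first order in R, so the instantaneous fraction to S is constant: dC_S/d(−C_R) = k₁/(k₁+k₂) = 0.07892.
C_S = 0.07892·(C_{R0}−C_R) = 0.07892×4.410 = 0.348 mol/dm³.
C_T = (C_{R0}−C_R)−C_S = 4.062 mol/dm³; S̃_{S/T} = 0.3481/4.062 = 0.0857.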